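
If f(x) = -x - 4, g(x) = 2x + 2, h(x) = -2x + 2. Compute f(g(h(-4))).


h(-4) = 10
g(10) = 22
f(22) = -26

-26


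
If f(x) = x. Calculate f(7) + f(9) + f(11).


f(7) = 7
f(9) = 9
f(11) = 11
Sum = 27

27


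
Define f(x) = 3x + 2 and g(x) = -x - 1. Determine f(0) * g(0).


f(0) = 2
g(0) = -1
Product = -2

-2


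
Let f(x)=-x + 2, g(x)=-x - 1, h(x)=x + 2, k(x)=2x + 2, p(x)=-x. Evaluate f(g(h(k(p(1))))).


p(1) = -1
k(-1) = 0
h(0) = 2
g(2) = -3
f(-3) = 5

5


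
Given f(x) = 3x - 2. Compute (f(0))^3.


-8


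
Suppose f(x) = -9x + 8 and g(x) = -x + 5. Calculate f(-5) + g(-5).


f(-5) = 53
g(-5) = 10
Sum = 63

63


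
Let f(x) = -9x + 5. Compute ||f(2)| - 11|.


2


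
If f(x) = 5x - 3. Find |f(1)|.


f(1) = 2
|2| = 2

2


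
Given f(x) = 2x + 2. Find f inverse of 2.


Solve 2x + 2 = 2
x = (2 - 2) / 2 = 0

0


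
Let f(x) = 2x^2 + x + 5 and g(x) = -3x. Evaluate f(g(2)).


g(2) = -6
f(-6) = 2*(-6)^2 + 1*(-6) + 5 = 71

71


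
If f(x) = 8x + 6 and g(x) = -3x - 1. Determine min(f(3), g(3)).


f(3) = 30
g(3) = -10
min = -10

-10


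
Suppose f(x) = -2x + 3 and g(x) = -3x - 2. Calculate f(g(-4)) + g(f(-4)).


f(g(-4)) = -17
g(f(-4)) = -35
Sum = -52

-52


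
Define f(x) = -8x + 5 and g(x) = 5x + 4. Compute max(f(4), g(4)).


f(4) = -27
g(4) = 24
max = 24

24


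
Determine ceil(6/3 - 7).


6/3 = 2
2 - 7 = -5
ceil(-5) = -5

-5


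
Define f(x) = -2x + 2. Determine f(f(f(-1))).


f(-1) = 4
f(4) = -6
f(-6) = 14

14


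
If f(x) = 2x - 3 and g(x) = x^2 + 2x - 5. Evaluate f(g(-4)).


g(-4) = 3
f(3) = 3

3


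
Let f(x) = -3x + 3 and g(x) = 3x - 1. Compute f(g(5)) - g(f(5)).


f(g(5)) = -39
g(f(5)) = -37
Difference = -2

-2


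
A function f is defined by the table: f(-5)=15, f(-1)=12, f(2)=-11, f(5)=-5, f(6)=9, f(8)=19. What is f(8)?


Reading from the table at x = 8

19


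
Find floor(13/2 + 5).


13/2 = 6.5
6.5 + 5 = 11.5
floor(11.5) = 11

11


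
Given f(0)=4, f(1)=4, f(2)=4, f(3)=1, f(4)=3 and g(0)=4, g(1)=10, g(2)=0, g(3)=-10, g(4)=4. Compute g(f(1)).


f(1) = 4
g(4) = 4

4


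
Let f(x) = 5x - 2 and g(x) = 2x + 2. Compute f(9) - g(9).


f(9) = 43
g(9) = 20
Difference = 23

23


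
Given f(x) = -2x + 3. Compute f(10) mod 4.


f(10) = -17
-17 mod 4 = 3

3


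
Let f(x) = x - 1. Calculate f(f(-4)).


f(-4) = -5
f(-5) = -6

-6


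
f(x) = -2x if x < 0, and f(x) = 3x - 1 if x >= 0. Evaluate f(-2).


-2 satisfies x < 0
f(-2) = 4

4


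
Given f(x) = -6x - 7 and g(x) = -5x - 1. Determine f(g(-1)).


-31


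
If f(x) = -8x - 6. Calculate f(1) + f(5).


f(1) = -14
f(5) = -46
Sum = -60

-60


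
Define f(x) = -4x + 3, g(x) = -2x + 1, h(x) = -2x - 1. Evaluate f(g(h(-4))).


h(-4) = 7
g(7) = -13
f(-13) = 55

55


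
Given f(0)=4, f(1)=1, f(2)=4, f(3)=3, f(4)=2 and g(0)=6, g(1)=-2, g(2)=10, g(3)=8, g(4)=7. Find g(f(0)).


f(0) = 4
g(4) = 7

7


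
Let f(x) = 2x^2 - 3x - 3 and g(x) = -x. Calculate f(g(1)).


g(1) = -1
f(-1) = 2*(-1)^2 - 3*(-1) - 3 = 2

2


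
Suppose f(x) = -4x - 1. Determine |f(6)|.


f(6) = -25
|-25| = 25

25


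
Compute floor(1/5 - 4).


1/5 = 0.2
0.2 - 4 = -3.8
floor(-3.8) = -4

-4


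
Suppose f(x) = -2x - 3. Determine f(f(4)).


f(4) = -11
f(-11) = 19

19


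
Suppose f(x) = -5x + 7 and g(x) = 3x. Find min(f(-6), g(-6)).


f(-6) = 37
g(-6) = -18
min = -18

-18


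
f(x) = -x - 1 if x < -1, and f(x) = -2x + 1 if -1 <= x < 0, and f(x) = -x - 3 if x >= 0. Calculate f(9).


9 satisfies x >= 0
f(9) = -12

-12


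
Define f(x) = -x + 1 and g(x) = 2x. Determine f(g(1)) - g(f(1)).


f(g(1)) = -1
g(f(1)) = 0
Difference = -1

-1


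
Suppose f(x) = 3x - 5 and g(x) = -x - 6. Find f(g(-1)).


g(-1) = -5
f(-5) = -20

-20


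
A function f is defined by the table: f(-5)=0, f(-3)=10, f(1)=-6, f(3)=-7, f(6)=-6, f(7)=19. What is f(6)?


Reading from the table at x = 6

-6


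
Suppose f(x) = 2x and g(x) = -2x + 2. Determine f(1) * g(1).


f(1) = 2
g(1) = 0
Product = 0

0


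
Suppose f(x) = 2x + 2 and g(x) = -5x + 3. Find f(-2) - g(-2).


f(-2) = -2
g(-2) = 13
Difference = -15

-15


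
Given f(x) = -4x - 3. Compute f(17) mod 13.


f(17) = -71
-71 mod 13 = 7

7


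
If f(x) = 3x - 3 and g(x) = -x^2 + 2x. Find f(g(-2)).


g(-2) = -8
f(-8) = -27

-27


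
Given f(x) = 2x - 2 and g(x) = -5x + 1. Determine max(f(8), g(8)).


f(8) = 14
g(8) = -39
max = 14

14


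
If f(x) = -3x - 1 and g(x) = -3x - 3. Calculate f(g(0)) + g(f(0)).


f(g(0)) = 8
g(f(0)) = 0
Sum = 8

8


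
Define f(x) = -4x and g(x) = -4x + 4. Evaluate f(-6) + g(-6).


52


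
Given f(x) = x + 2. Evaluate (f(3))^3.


f(3) = 5
(5)^3 = 125

125


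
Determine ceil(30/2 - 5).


30/2 = 15
15 - 5 = 10
ceil(10) = 10

10


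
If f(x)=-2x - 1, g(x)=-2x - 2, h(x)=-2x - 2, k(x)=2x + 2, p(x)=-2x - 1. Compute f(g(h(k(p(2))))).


59


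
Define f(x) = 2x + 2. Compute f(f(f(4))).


46


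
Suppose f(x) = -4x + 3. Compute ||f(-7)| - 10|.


21


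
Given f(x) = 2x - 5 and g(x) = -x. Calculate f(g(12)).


g(12) = -12
f(-12) = -29

-29


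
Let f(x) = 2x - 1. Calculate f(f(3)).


f(3) = 5
f(5) = 9

9


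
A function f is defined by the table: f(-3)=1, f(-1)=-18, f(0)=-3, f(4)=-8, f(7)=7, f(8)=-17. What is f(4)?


-8


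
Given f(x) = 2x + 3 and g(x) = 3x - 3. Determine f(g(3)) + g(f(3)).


f(g(3)) = 15
g(f(3)) = 24
Sum = 39

39


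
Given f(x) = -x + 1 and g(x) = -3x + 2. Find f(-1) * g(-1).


f(-1) = 2
g(-1) = 5
Product = 10

10


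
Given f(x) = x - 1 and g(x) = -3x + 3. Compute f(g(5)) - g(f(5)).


f(g(5)) = -13
g(f(5)) = -9
Difference = -4

-4


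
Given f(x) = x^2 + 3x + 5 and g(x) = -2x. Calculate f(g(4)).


g(4) = -8
f(-8) = 1*(-8)^2 + 3*(-8) + 5 = 45

45


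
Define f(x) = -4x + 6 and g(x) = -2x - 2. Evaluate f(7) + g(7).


f(7) = -22
g(7) = -16
Sum = -38

-38


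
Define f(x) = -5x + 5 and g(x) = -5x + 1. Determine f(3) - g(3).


4


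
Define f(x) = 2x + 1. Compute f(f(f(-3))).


f(-3) = -5
f(-5) = -9
f(-9) = -17

-17


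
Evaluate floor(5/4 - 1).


5/4 = 1.25
1.25 - 1 = 0.25
floor(0.25) = 0

0


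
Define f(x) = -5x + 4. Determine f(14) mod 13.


f(14) = -66
-66 mod 13 = 12

12


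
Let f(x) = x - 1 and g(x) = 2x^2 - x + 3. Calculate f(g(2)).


g(2) = 9
f(9) = 8

8


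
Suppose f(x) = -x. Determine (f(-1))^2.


1


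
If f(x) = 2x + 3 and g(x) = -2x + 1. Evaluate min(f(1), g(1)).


f(1) = 5
g(1) = -1
min = -1

-1


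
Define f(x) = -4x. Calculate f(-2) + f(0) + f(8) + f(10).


f(-2) = 8
f(0) = 0
f(8) = -32
f(10) = -40
Sum = -64

-64


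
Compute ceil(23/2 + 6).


18


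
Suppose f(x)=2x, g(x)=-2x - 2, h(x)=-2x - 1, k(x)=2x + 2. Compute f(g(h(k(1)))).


k(1) = 4
h(4) = -9
g(-9) = 16
f(16) = 32

32


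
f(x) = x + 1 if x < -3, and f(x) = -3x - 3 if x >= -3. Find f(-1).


0


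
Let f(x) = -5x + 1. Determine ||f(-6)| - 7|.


f(-6) = 31
|31| = 31
|31 - 7| = 24

24


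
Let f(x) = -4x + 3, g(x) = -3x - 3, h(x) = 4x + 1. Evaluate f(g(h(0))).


h(0) = 1
g(1) = -6
f(-6) = 27

27


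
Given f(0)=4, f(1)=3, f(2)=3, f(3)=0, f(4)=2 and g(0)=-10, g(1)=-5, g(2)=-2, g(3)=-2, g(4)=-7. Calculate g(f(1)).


f(1) = 3
g(3) = -2

-2


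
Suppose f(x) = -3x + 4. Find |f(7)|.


f(7) = -17
|-17| = 17

17


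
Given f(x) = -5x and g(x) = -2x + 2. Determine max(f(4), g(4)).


f(4) = -20
g(4) = -6
max = -6

-6


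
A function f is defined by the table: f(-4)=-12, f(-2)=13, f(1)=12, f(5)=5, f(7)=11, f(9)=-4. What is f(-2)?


Reading from the table at x = -2

13


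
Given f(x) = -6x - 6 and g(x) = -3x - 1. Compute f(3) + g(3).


f(3) = -24
g(3) = -10
Sum = -34

-34


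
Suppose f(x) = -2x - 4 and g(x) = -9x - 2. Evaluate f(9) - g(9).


61


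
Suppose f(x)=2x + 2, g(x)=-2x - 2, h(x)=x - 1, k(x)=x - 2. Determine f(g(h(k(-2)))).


k(-2) = -4
h(-4) = -5
g(-5) = 8
f(8) = 18

18


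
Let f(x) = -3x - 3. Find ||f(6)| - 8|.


f(6) = -21
|-21| = 21
|21 - 8| = 13

13


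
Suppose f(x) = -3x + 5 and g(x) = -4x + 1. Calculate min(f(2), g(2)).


f(2) = -1
g(2) = -7
min = -7

-7


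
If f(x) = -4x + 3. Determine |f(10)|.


37


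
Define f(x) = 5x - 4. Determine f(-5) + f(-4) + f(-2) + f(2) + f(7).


f(-5) = -29
f(-4) = -24
f(-2) = -14
f(2) = 6
f(7) = 31
Sum = -30

-30


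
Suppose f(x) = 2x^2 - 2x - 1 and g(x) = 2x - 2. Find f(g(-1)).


g(-1) = -4
f(-4) = 2*(-4)^2 - 2*(-4) - 1 = 39

39


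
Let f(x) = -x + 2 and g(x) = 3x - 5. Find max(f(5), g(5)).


f(5) = -3
g(5) = 10
max = 10

10


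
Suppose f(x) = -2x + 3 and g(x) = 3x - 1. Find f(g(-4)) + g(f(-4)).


f(g(-4)) = 29
g(f(-4)) = 32
Sum = 61

61


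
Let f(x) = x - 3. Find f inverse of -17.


Solve x - 3 = -17
x = (-17 + 3) / 1 = -14

-14


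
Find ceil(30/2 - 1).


30/2 = 15
15 - 1 = 14
ceil(14) = 14

14


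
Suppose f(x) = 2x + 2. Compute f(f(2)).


f(2) = 6
f(6) = 14

14


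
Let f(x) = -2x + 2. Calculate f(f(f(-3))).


f(-3) = 8
f(8) = -14
f(-14) = 30

30


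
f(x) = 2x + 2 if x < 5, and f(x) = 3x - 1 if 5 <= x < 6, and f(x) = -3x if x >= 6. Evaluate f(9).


9 satisfies x >= 6
f(9) = -27

-27


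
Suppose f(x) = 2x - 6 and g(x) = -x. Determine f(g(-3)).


0


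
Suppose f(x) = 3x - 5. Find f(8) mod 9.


f(8) = 19
19 mod 9 = 1

1


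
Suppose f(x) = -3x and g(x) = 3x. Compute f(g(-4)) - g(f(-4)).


f(g(-4)) = 36
g(f(-4)) = 36
Difference = 0

0


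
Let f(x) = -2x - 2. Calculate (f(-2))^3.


f(-2) = 2
(2)^3 = 8

8


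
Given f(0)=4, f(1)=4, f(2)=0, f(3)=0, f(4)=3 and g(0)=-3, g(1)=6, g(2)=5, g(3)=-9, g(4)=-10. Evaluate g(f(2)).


f(2) = 0
g(0) = -3

-3


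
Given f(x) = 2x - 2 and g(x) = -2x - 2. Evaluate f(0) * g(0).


f(0) = -2
g(0) = -2
Product = 4

4


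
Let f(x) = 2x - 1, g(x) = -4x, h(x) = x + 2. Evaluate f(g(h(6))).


h(6) = 8
g(8) = -32
f(-32) = -65

-65


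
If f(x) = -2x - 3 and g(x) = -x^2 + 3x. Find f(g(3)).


g(3) = 0
f(0) = -3

-3


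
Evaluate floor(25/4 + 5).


25/4 = 6.25
6.25 + 5 = 11.25
floor(11.25) = 11

11


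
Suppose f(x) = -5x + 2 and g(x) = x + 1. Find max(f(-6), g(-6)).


f(-6) = 32
g(-6) = -5
max = 32

32


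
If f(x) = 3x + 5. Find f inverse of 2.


Solve 3x + 5 = 2
x = (2 - 5) / 3 = -1

-1


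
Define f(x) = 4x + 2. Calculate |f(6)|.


f(6) = 26
|26| = 26

26


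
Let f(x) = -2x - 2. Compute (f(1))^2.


f(1) = -4
(-4)^2 = 16

16


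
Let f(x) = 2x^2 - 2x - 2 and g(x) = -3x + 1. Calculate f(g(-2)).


82


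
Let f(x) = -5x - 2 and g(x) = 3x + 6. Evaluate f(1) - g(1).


-16


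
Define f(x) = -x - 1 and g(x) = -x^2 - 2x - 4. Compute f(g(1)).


g(1) = -7
f(-7) = 6

6


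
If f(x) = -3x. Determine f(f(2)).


18


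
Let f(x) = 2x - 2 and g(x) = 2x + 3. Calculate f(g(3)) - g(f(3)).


f(g(3)) = 16
g(f(3)) = 11
Difference = 5

5


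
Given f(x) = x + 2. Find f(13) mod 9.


f(13) = 15
15 mod 9 = 6

6


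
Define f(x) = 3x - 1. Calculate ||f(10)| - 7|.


f(10) = 29
|29| = 29
|29 - 7| = 22

22


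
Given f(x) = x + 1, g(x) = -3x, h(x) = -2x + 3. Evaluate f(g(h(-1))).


h(-1) = 5
g(5) = -15
f(-15) = -14

-14


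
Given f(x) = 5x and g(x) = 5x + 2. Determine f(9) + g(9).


f(9) = 45
g(9) = 47
Sum = 92

92


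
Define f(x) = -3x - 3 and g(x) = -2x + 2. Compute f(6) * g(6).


f(6) = -21
g(6) = -10
Product = 210

210


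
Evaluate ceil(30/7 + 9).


30/7 = 4.2857
4.2857 + 9 = 13.2857
ceil(13.2857) = 14

14


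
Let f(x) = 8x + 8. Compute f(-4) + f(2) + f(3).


32


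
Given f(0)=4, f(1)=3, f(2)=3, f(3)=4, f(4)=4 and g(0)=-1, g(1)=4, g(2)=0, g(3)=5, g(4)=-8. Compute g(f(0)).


f(0) = 4
g(4) = -8

-8


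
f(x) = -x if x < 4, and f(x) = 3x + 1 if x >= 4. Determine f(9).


9 satisfies x >= 4
f(9) = 28

28


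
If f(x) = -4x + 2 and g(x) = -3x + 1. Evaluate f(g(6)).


g(6) = -17
f(-17) = 70

70


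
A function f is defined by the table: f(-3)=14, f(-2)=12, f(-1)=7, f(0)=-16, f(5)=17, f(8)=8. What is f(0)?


Reading from the table at x = 0

-16


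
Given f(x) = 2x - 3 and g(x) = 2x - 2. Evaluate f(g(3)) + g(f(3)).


f(g(3)) = 5
g(f(3)) = 4
Sum = 9

9


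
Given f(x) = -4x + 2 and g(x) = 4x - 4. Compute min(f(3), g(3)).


f(3) = -10
g(3) = 8
min = -10

-10


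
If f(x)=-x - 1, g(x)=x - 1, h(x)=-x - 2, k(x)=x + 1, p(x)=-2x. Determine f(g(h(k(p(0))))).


p(0) = 0
k(0) = 1
h(1) = -3
g(-3) = -4
f(-4) = 3

3


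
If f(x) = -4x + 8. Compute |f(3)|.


f(3) = -4
|-4| = 4

4


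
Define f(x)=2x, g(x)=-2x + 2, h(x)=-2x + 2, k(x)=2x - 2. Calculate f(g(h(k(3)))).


k(3) = 4
h(4) = -6
g(-6) = 14
f(14) = 28

28


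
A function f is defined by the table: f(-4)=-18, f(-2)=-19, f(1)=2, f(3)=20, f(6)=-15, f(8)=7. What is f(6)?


Reading from the table at x = 6

-15


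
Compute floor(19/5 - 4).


19/5 = 3.8
3.8 - 4 = -0.2
floor(-0.2) = -1

-1


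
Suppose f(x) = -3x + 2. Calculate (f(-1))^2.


25


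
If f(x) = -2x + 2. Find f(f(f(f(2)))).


f(2) = -2
f(-2) = 6
f(6) = -10
f(-10) = 22

22


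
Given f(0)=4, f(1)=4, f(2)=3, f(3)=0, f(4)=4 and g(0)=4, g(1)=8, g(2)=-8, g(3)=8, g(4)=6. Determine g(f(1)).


f(1) = 4
g(4) = 6

6


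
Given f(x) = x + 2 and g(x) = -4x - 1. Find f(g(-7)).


g(-7) = 27
f(27) = 29

29


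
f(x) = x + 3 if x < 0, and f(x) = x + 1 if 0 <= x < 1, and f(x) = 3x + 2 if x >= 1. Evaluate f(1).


5


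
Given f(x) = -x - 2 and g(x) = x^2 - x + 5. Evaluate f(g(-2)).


g(-2) = 11
f(11) = -13

-13


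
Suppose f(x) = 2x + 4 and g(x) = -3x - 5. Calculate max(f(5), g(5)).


f(5) = 14
g(5) = -20
max = 14

14


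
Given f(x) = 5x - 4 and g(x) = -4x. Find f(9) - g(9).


f(9) = 41
g(9) = -36
Difference = 77

77


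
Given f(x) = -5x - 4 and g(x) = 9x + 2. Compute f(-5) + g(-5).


f(-5) = 21
g(-5) = -43
Sum = -22

-22


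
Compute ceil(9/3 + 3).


9/3 = 3
3 + 3 = 6
ceil(6) = 6

6


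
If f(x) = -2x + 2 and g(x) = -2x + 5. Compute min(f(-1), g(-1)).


f(-1) = 4
g(-1) = 7
min = 4

4


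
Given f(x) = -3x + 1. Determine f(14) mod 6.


1


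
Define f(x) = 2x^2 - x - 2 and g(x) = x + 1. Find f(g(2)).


g(2) = 3
f(3) = 2*(3)^2 - 1*(3) - 2 = 13

13


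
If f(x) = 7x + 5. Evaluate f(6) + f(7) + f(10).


f(6) = 47
f(7) = 54
f(10) = 75
Sum = 176

176


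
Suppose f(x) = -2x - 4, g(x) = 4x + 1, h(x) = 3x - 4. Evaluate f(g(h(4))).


h(4) = 8
g(8) = 33
f(33) = -70

-70


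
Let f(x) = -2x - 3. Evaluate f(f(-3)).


-9


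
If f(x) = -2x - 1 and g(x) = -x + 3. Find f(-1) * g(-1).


f(-1) = 1
g(-1) = 4
Product = 4

4


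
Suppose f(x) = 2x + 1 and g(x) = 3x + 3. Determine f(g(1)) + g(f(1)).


f(g(1)) = 13
g(f(1)) = 12
Sum = 25

25


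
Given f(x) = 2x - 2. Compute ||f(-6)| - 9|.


f(-6) = -14
|-14| = 14
|14 - 9| = 5

5


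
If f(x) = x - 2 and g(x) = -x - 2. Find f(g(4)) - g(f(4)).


f(g(4)) = -8
g(f(4)) = -4
Difference = -4

-4


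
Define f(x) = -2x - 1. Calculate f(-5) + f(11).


-14


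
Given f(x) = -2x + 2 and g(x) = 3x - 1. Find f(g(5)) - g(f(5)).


-1


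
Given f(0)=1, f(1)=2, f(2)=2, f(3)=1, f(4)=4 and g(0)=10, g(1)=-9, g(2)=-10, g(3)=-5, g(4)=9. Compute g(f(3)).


f(3) = 1
g(1) = -9

-9


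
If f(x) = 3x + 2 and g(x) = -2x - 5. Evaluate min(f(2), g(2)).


f(2) = 8
g(2) = -9
min = -9

-9


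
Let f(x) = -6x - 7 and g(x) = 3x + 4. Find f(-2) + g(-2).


f(-2) = 5
g(-2) = -2
Sum = 3

3


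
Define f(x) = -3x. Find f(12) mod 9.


f(12) = -36
-36 mod 9 = 0

0


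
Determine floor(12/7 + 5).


12/7 = 1.7143
1.7143 + 5 = 6.7143
floor(6.7143) = 6

6


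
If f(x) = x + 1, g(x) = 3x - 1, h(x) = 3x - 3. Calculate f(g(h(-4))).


h(-4) = -15
g(-15) = -46
f(-46) = -45

-45


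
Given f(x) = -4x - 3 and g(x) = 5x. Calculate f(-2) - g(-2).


15


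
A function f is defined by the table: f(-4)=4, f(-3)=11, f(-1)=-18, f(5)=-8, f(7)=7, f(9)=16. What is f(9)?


Reading from the table at x = 9

16


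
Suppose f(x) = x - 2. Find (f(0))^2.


f(0) = -2
(-2)^2 = 4

4


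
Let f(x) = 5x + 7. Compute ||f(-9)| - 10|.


f(-9) = -38
|-38| = 38
|38 - 10| = 28

28


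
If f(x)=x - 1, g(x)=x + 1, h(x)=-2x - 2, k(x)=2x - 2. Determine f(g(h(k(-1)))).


k(-1) = -4
h(-4) = 6
g(6) = 7
f(7) = 6

6


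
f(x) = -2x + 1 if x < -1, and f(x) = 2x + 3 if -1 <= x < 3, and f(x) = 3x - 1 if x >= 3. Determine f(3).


3 satisfies x >= 3
f(3) = 8

8


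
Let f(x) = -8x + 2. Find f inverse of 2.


Solve -8x + 2 = 2
x = (2 - 2) / (-8) = 0

0


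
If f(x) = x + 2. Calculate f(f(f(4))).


10


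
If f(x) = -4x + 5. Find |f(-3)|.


f(-3) = 17
|17| = 17

17


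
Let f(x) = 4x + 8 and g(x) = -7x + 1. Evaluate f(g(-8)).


g(-8) = 57
f(57) = 236

236


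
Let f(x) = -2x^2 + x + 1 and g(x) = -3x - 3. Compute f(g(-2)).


g(-2) = 3
f(3) = (-2)*(3)^2 + 1*(3) + 1 = -14

-14


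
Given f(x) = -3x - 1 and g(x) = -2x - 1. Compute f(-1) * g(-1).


2


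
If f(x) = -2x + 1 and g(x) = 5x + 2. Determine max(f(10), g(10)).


f(10) = -19
g(10) = 52
max = 52

52


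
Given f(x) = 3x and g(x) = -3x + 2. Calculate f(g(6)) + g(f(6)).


-100


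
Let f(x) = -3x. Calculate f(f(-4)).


f(-4) = 12
f(12) = -36

-36


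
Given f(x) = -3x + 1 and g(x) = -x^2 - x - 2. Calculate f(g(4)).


67


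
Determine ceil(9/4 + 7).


9/4 = 2.25
2.25 + 7 = 9.25
ceil(9.25) = 10

10


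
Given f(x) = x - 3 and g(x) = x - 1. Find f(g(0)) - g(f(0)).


f(g(0)) = -4
g(f(0)) = -4
Difference = 0

0


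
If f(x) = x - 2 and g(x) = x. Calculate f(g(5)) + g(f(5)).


f(g(5)) = 3
g(f(5)) = 3
Sum = 6

6


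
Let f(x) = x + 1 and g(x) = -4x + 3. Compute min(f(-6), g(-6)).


f(-6) = -5
g(-6) = 27
min = -5

-5


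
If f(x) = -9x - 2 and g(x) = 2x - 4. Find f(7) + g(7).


-55


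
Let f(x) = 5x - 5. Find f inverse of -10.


Solve 5x - 5 = -10
x = (-10 + 5) / 5 = -1

-1


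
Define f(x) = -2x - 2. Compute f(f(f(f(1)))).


f(1) = -4
f(-4) = 6
f(6) = -14
f(-14) = 26

26


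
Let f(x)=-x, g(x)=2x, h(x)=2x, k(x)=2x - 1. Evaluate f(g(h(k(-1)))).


k(-1) = -3
h(-3) = -6
g(-6) = -12
f(-12) = 12

12


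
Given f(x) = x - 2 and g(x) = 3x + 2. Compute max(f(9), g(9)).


f(9) = 7
g(9) = 29
max = 29

29


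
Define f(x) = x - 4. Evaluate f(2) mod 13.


f(2) = -2
-2 mod 13 = 11

11


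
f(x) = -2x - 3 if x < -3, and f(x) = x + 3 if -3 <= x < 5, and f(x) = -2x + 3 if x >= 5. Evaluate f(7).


7 satisfies x >= 5
f(7) = -11

-11


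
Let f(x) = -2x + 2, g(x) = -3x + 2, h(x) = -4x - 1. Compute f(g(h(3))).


h(3) = -13
g(-13) = 41
f(41) = -80

-80


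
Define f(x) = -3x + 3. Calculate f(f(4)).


f(4) = -9
f(-9) = 30

30


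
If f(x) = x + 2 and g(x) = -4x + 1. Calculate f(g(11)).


g(11) = -43
f(-43) = -41

-41


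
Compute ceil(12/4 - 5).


12/4 = 3
3 - 5 = -2
ceil(-2) = -2

-2


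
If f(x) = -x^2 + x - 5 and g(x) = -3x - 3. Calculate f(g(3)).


g(3) = -12
f(-12) = (-1)*(-12)^2 + 1*(-12) - 5 = -161

-161


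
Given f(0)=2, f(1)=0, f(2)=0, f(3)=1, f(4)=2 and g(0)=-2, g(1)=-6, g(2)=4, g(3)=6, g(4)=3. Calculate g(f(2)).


f(2) = 0
g(0) = -2

-2


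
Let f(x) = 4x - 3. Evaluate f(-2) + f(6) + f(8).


f(-2) = -11
f(6) = 21
f(8) = 29
Sum = 39

39


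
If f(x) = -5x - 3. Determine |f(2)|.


f(2) = -13
|-13| = 13

13


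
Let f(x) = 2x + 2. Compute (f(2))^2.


f(2) = 6
(6)^2 = 36

36


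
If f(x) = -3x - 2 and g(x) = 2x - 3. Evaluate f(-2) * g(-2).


f(-2) = 4
g(-2) = -7
Product = -28

-28


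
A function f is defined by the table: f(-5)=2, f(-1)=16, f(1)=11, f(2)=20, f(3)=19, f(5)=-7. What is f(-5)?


Reading from the table at x = -5

2


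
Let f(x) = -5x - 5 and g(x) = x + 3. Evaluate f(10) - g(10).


f(10) = -55
g(10) = 13
Difference = -68

-68


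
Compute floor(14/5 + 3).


14/5 = 2.8
2.8 + 3 = 5.8
floor(5.8) = 5

5


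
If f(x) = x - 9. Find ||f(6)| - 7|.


4


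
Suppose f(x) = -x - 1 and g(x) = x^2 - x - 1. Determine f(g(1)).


g(1) = -1
f(-1) = 0

0


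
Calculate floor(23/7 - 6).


23/7 = 3.2857
3.2857 - 6 = -2.7143
floor(-2.7143) = -3

-3


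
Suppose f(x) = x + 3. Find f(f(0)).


f(0) = 3
f(3) = 6

6


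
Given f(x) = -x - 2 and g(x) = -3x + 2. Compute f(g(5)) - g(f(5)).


f(g(5)) = 11
g(f(5)) = 23
Difference = -12

-12


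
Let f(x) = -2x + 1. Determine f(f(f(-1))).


11


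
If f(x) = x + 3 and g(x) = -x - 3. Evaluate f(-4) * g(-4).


f(-4) = -1
g(-4) = 1
Product = -1

-1


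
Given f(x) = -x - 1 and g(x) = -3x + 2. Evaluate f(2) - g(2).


f(2) = -3
g(2) = -4
Difference = 1

1


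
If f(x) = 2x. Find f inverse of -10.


Solve 2x = -10
x = (-10) / 2 = -5

-5


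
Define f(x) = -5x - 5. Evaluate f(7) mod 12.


f(7) = -40
-40 mod 12 = 8

8


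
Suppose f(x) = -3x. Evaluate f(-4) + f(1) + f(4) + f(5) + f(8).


f(-4) = 12
f(1) = -3
f(4) = -12
f(5) = -15
f(8) = -24
Sum = -42

-42


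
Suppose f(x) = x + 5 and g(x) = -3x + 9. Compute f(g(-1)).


g(-1) = 12
f(12) = 17

17


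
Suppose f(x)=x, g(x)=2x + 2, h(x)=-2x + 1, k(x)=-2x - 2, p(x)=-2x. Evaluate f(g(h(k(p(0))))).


12


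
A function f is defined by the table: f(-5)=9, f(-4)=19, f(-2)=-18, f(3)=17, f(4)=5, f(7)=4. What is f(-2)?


Reading from the table at x = -2

-18


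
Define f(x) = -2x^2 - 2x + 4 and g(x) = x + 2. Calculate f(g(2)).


g(2) = 4
f(4) = (-2)*(4)^2 - 2*(4) + 4 = -36

-36


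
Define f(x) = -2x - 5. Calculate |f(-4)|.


3


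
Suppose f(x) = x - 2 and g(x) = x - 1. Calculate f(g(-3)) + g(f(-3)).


f(g(-3)) = -6
g(f(-3)) = -6
Sum = -12

-12


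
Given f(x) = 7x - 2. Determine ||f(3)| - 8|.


f(3) = 19
|19| = 19
|19 - 8| = 11

11


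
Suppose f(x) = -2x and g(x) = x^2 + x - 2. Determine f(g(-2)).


g(-2) = 0
f(0) = 0

0


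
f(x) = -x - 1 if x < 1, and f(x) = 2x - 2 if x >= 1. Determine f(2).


2 satisfies x >= 1
f(2) = 2

2


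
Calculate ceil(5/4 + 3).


5/4 = 1.25
1.25 + 3 = 4.25
ceil(4.25) = 5

5


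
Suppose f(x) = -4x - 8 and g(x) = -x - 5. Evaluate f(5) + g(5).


f(5) = -28
g(5) = -10
Sum = -38

-38


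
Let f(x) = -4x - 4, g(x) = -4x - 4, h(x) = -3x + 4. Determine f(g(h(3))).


h(3) = -5
g(-5) = 16
f(16) = -68

-68


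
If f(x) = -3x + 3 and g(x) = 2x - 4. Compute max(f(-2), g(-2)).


9


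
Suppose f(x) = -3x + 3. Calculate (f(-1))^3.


216


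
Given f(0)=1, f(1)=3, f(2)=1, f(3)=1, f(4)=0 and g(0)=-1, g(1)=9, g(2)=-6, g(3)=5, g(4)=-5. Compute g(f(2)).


f(2) = 1
g(1) = 9

9


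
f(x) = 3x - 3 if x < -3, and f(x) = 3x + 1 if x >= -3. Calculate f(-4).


-4 satisfies x < -3
f(-4) = -15

-15


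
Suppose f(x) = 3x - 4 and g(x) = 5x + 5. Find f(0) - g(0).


f(0) = -4
g(0) = 5
Difference = -9

-9


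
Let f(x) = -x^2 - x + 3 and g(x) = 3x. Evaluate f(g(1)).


g(1) = 3
f(3) = (-1)*(3)^2 - 1*(3) + 3 = -9

-9


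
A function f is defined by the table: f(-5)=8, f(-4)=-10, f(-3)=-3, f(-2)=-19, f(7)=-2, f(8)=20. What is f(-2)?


Reading from the table at x = -2

-19


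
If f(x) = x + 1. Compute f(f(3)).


f(3) = 4
f(4) = 5

5


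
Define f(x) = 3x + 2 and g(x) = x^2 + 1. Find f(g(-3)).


g(-3) = 10
f(10) = 32

32


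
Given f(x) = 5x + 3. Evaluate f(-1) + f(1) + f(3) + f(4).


47


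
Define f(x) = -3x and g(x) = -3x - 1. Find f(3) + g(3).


f(3) = -9
g(3) = -10
Sum = -19

-19


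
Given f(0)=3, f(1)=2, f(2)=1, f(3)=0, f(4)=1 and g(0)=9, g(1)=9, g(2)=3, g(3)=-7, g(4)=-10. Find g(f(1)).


f(1) = 2
g(2) = 3

3


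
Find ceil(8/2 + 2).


8/2 = 4
4 + 2 = 6
ceil(6) = 6

6


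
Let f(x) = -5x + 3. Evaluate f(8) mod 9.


f(8) = -37
-37 mod 9 = 8

8


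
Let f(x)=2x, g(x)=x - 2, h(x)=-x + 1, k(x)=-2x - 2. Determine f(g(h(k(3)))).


k(3) = -8
h(-8) = 9
g(9) = 7
f(7) = 14

14


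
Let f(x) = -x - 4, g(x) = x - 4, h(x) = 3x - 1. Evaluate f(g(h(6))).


h(6) = 17
g(17) = 13
f(13) = -17

-17


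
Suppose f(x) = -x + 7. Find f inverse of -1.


Solve -x + 7 = -1
x = (-1 - 7) / (-1) = 8

8


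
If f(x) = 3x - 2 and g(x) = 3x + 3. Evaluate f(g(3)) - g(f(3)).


f(g(3)) = 34
g(f(3)) = 24
Difference = 10

10


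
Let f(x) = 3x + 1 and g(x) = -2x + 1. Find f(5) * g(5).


-144


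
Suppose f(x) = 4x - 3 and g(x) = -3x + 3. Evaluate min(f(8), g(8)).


f(8) = 29
g(8) = -21
min = -21

-21


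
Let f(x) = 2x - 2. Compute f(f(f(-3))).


f(-3) = -8
f(-8) = -18
f(-18) = -38

-38


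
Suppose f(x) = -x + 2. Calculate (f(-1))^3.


f(-1) = 3
(3)^3 = 27

27


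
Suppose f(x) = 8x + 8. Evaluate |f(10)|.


f(10) = 88
|88| = 88

88


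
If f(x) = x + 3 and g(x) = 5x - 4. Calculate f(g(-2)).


-11


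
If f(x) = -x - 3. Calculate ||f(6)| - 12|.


f(6) = -9
|-9| = 9
|9 - 12| = 3

3


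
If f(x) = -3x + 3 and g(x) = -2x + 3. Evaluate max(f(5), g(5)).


f(5) = -12
g(5) = -7
max = -7

-7


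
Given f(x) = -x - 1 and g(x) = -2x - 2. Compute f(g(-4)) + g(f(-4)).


-15


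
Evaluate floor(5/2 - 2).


5/2 = 2.5
2.5 - 2 = 0.5
floor(0.5) = 0

0


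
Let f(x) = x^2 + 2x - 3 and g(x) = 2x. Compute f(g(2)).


21


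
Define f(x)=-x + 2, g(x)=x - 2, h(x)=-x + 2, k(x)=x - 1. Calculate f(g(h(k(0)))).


k(0) = -1
h(-1) = 3
g(3) = 1
f(1) = 1

1


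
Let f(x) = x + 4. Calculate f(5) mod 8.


f(5) = 9
9 mod 8 = 1

1


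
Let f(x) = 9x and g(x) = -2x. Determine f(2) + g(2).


f(2) = 18
g(2) = -4
Sum = 14

14


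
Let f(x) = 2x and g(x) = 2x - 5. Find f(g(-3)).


g(-3) = -11
f(-11) = -22

-22


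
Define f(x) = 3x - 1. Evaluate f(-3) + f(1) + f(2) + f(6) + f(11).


f(-3) = -10
f(1) = 2
f(2) = 5
f(6) = 17
f(11) = 32
Sum = 46

46


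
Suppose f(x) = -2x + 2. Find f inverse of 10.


Solve -2x + 2 = 10
x = (10 - 2) / (-2) = -4

-4


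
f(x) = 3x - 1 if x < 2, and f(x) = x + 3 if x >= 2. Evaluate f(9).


9 satisfies x >= 2
f(9) = 12

12


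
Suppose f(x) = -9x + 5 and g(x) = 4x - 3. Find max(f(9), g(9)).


33


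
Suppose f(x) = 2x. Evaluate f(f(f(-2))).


f(-2) = -4
f(-4) = -8
f(-8) = -16

-16


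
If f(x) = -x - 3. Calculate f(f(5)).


f(5) = -8
f(-8) = 5

5


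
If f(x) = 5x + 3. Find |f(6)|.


33


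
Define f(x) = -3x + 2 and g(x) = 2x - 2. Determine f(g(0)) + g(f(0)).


f(g(0)) = 8
g(f(0)) = 2
Sum = 10

10


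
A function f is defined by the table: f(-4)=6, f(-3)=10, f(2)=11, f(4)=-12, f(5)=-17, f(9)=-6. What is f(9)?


-6


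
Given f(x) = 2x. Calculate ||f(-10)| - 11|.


f(-10) = -20
|-20| = 20
|20 - 11| = 9

9


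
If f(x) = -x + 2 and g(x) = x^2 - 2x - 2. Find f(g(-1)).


g(-1) = 1
f(1) = 1

1


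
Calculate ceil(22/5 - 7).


22/5 = 4.4
4.4 - 7 = -2.6
ceil(-2.6) = -2

-2


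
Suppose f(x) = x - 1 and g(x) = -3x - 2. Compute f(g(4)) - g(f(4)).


f(g(4)) = -15
g(f(4)) = -11
Difference = -4

-4


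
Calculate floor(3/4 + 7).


7


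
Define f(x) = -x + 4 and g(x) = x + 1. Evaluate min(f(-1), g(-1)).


0


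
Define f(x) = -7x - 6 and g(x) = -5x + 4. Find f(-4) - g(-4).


f(-4) = 22
g(-4) = 24
Difference = -2

-2


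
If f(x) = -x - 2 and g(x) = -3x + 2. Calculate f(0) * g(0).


f(0) = -2
g(0) = 2
Product = -4

-4


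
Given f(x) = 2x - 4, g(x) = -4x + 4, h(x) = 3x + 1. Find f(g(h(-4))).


h(-4) = -11
g(-11) = 48
f(48) = 92

92


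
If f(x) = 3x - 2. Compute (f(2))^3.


f(2) = 4
(4)^3 = 64

64


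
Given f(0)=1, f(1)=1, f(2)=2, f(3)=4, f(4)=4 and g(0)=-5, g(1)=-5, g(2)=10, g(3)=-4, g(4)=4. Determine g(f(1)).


f(1) = 1
g(1) = -5

-5


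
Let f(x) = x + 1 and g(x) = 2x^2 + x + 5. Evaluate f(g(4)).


g(4) = 41
f(41) = 42

42


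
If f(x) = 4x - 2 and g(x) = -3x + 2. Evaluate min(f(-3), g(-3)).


f(-3) = -14
g(-3) = 11
min = -14

-14


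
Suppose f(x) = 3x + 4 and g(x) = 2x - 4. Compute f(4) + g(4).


f(4) = 16
g(4) = 4
Sum = 20

20


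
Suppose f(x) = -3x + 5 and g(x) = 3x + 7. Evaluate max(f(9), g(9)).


34


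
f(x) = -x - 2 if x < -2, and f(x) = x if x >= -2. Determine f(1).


1


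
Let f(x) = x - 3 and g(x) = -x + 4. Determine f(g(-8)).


g(-8) = 12
f(12) = 9

9


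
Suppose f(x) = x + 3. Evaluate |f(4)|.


f(4) = 7
|7| = 7

7


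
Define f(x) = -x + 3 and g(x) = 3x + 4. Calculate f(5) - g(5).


f(5) = -2
g(5) = 19
Difference = -21

-21


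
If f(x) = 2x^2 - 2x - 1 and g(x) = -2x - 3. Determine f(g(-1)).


g(-1) = -1
f(-1) = 2*(-1)^2 - 2*(-1) - 1 = 3

3


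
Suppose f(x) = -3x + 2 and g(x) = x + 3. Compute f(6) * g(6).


f(6) = -16
g(6) = 9
Product = -144

-144


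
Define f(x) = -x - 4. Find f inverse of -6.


Solve -x - 4 = -6
x = (-6 + 4) / (-1) = 2

2


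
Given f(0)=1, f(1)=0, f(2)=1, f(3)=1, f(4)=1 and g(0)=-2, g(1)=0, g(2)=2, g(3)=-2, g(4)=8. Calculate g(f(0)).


f(0) = 1
g(1) = 0

0


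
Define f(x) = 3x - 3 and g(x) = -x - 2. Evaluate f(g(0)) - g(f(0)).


f(g(0)) = -9
g(f(0)) = 1
Difference = -10

-10


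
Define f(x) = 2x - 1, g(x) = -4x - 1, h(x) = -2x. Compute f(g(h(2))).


h(2) = -4
g(-4) = 15
f(15) = 29

29


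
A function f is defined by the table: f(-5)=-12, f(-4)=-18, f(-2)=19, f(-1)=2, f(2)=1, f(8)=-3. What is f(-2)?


Reading from the table at x = -2

19


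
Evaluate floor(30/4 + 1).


30/4 = 7.5
7.5 + 1 = 8.5
floor(8.5) = 8

8


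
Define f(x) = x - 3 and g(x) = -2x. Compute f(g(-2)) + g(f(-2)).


11


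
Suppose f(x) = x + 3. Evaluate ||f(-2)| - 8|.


f(-2) = 1
|1| = 1
|1 - 8| = 7

7


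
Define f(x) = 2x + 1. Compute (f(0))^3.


f(0) = 1
(1)^3 = 1

1


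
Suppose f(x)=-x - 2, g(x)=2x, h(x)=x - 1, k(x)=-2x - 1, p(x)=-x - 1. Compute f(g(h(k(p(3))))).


p(3) = -4
k(-4) = 7
h(7) = 6
g(6) = 12
f(12) = -14

-14


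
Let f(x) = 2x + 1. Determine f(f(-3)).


f(-3) = -5
f(-5) = -9

-9


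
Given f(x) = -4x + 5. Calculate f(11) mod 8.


f(11) = -39
-39 mod 8 = 1

1


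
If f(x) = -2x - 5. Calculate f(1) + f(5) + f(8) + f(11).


f(1) = -7
f(5) = -15
f(8) = -21
f(11) = -27
Sum = -70

-70


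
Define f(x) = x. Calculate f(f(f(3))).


f(3) = 3
f(3) = 3
f(3) = 3

3


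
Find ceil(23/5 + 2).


23/5 = 4.6
4.6 + 2 = 6.6
ceil(6.6) = 7

7


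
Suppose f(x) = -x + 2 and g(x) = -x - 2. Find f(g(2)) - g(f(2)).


f(g(2)) = 6
g(f(2)) = -2
Difference = 8

8


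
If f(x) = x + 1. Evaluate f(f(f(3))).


f(3) = 4
f(4) = 5
f(5) = 6

6


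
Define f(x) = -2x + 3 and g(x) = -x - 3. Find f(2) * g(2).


f(2) = -1
g(2) = -5
Product = 5

5


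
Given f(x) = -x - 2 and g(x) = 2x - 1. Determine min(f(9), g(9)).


f(9) = -11
g(9) = 17
min = -11

-11


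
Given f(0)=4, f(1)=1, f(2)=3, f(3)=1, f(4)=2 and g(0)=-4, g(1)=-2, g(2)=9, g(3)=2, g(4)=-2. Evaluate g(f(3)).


f(3) = 1
g(1) = -2

-2


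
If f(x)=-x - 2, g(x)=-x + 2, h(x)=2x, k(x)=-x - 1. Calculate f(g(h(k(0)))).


k(0) = -1
h(-1) = -2
g(-2) = 4
f(4) = -6

-6


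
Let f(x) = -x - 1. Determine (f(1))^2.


f(1) = -2
(-2)^2 = 4

4


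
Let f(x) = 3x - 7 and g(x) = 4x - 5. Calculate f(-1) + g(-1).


f(-1) = -10
g(-1) = -9
Sum = -19

-19


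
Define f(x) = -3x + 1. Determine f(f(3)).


f(3) = -8
f(-8) = 25

25


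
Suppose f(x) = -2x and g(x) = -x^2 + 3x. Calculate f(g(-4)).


g(-4) = -28
f(-28) = 56

56


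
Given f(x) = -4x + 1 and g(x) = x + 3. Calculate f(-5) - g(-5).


23


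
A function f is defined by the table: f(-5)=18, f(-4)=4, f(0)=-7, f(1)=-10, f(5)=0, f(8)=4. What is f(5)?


0


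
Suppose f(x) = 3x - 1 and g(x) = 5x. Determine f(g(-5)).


g(-5) = -25
f(-25) = -76

-76


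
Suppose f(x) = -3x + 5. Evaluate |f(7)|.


f(7) = -16
|-16| = 16

16


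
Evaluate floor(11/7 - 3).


11/7 = 1.5714
1.5714 - 3 = -1.4286
floor(-1.4286) = -2

-2


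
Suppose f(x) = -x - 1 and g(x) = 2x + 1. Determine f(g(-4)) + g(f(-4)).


f(g(-4)) = 6
g(f(-4)) = 7
Sum = 13

13


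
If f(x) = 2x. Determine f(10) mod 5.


f(10) = 20
20 mod 5 = 0

0


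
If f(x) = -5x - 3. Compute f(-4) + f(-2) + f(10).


f(-4) = 17
f(-2) = 7
f(10) = -53
Sum = -29

-29


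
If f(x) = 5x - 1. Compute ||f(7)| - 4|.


f(7) = 34
|34| = 34
|34 - 4| = 30

30


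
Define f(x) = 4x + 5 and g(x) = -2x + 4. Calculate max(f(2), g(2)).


f(2) = 13
g(2) = 0
max = 13

13


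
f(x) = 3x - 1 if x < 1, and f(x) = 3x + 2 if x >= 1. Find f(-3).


-3 satisfies x < 1
f(-3) = -10

-10


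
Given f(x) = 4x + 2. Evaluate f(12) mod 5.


f(12) = 50
50 mod 5 = 0

0


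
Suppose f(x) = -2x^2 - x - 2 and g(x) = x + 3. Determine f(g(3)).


g(3) = 6
f(6) = (-2)*(6)^2 - 1*(6) - 2 = -80

-80


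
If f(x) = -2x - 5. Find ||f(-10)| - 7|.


f(-10) = 15
|15| = 15
|15 - 7| = 8

8


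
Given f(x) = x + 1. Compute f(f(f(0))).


f(0) = 1
f(1) = 2
f(2) = 3

3


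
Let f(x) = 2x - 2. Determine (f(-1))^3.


f(-1) = -4
(-4)^3 = -64

-64


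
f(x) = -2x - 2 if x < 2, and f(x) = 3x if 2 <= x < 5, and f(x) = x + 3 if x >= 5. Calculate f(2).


2 satisfies 2 <= x < 5
f(2) = 6

6


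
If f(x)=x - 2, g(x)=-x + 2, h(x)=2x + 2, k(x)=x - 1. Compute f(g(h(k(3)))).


k(3) = 2
h(2) = 6
g(6) = -4
f(-4) = -6

-6


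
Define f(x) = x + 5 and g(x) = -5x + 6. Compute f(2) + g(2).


3


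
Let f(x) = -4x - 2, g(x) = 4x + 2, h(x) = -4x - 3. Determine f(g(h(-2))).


h(-2) = 5
g(5) = 22
f(22) = -90

-90


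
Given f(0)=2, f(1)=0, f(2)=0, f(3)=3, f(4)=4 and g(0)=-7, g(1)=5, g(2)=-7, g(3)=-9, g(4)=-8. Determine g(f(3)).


f(3) = 3
g(3) = -9

-9


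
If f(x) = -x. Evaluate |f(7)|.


f(7) = -7
|-7| = 7

7


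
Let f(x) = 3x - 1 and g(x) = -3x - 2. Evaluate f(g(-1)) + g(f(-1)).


f(g(-1)) = 2
g(f(-1)) = 10
Sum = 12

12


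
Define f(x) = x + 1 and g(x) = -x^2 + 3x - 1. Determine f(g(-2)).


-10


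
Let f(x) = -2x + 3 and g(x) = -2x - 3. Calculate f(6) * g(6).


135


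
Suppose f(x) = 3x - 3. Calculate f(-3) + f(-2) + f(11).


f(-3) = -12
f(-2) = -9
f(11) = 30
Sum = 9

9


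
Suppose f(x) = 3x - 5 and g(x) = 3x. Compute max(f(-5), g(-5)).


f(-5) = -20
g(-5) = -15
max = -15

-15


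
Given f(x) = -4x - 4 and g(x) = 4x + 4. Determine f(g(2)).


g(2) = 12
f(12) = -52

-52


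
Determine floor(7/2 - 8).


7/2 = 3.5
3.5 - 8 = -4.5
floor(-4.5) = -5

-5


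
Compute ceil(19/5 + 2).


19/5 = 3.8
3.8 + 2 = 5.8
ceil(5.8) = 6

6


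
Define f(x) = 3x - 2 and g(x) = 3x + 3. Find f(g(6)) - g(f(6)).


f(g(6)) = 61
g(f(6)) = 51
Difference = 10

10


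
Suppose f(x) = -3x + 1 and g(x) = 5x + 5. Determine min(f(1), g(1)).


-2


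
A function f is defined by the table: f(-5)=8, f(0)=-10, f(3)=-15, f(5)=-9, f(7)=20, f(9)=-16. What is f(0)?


Reading from the table at x = 0

-10


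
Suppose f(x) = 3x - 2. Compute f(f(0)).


f(0) = -2
f(-2) = -8

-8


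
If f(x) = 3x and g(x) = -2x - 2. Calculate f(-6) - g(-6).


-28


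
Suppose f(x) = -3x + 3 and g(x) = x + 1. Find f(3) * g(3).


f(3) = -6
g(3) = 4
Product = -24

-24


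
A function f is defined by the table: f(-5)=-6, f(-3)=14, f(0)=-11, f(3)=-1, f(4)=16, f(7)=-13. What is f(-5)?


-6


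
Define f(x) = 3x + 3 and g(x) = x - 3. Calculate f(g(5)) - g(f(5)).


f(g(5)) = 9
g(f(5)) = 15
Difference = -6

-6


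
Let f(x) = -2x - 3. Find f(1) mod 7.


f(1) = -5
-5 mod 7 = 2

2


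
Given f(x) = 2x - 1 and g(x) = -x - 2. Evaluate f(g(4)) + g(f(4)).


f(g(4)) = -13
g(f(4)) = -9
Sum = -22

-22


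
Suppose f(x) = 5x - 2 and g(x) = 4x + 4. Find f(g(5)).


g(5) = 24
f(24) = 118

118


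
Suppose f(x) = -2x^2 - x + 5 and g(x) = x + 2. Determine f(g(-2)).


g(-2) = 0
f(0) = (-2)*(0)^2 - 1*(0) + 5 = 5

5


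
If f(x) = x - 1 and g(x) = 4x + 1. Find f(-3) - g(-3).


7


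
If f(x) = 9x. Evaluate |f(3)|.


f(3) = 27
|27| = 27

27


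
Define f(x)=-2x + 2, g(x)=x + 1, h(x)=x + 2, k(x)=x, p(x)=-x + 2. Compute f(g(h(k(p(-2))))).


-12


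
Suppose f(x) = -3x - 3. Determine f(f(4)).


f(4) = -15
f(-15) = 42

42


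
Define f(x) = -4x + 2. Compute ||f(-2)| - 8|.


2


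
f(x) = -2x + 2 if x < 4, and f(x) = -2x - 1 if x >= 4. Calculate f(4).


4 satisfies x >= 4
f(4) = -9

-9


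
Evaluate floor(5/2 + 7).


5/2 = 2.5
2.5 + 7 = 9.5
floor(9.5) = 9

9


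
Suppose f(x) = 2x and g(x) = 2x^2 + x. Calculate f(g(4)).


72


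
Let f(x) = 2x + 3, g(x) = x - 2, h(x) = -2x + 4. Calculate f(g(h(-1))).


h(-1) = 6
g(6) = 4
f(4) = 11

11


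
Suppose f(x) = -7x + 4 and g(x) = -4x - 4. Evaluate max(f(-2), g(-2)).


f(-2) = 18
g(-2) = 4
max = 18

18


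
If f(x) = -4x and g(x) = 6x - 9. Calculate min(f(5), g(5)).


-20


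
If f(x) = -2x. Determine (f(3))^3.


f(3) = -6
(-6)^3 = -216

-216


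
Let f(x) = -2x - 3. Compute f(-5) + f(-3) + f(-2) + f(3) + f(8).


-17


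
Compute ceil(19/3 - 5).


19/3 = 6.3333
6.3333 - 5 = 1.3333
ceil(1.3333) = 2

2


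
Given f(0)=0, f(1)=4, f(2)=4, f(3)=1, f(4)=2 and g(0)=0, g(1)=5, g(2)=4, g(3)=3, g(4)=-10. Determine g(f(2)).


f(2) = 4
g(4) = -10

-10


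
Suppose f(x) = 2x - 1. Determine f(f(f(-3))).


f(-3) = -7
f(-7) = -15
f(-15) = -31

-31


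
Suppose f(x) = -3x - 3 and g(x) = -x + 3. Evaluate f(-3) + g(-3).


12


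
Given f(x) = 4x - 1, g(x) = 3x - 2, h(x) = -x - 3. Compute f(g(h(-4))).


3


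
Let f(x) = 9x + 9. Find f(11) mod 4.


f(11) = 108
108 mod 4 = 0

0


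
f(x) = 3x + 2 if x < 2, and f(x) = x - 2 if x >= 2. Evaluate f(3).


1


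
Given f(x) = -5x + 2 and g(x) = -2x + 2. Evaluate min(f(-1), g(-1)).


f(-1) = 7
g(-1) = 4
min = 4

4


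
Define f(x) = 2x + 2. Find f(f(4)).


f(4) = 10
f(10) = 22

22


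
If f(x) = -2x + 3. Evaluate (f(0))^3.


f(0) = 3
(3)^3 = 27

27


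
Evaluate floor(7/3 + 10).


7/3 = 2.3333
2.3333 + 10 = 12.3333
floor(12.3333) = 12

12


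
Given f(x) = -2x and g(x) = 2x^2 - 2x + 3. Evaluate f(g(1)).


-6


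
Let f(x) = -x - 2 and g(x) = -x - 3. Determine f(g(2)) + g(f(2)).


f(g(2)) = 3
g(f(2)) = 1
Sum = 4

4


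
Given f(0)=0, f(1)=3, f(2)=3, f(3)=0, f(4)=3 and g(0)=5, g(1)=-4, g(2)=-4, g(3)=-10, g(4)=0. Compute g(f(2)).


f(2) = 3
g(3) = -10

-10


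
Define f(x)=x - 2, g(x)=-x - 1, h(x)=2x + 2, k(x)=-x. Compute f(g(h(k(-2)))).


-9


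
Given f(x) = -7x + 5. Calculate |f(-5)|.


f(-5) = 40
|40| = 40

40


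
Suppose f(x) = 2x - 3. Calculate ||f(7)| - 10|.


f(7) = 11
|11| = 11
|11 - 10| = 1

1
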